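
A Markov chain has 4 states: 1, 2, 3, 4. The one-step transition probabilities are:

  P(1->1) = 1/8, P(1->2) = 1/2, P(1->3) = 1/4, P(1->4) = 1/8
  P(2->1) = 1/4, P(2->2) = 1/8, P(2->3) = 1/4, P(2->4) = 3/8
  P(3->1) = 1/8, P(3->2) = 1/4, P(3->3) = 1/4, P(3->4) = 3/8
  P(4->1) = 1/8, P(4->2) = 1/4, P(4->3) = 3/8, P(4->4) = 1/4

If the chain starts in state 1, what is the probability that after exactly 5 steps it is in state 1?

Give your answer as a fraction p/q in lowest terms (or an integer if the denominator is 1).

Answer: 2569/16384

Derivation:
Computing P^5 by repeated multiplication:
P^1 =
  1: [1/8, 1/2, 1/4, 1/8]
  2: [1/4, 1/8, 1/4, 3/8]
  3: [1/8, 1/4, 1/4, 3/8]
  4: [1/8, 1/4, 3/8, 1/4]
P^2 =
  1: [3/16, 7/32, 17/64, 21/64]
  2: [9/64, 19/64, 19/64, 17/64]
  3: [5/32, 1/4, 19/64, 19/64]
  4: [5/32, 1/4, 9/32, 5/16]
P^3 =
  1: [39/256, 69/256, 149/512, 147/512]
  2: [83/512, 127/512, 145/512, 157/512]
  3: [5/32, 33/128, 147/512, 153/512]
  4: [5/32, 33/128, 37/128, 19/64]
P^4 =
  1: [325/2048, 521/2048, 1171/4096, 1233/4096]
  2: [639/4096, 1063/4096, 1181/4096, 1213/4096]
  3: [161/1024, 263/1024, 1177/4096, 1223/4096]
  4: [161/1024, 263/1024, 147/512, 153/512]
P^5 =
  1: [2569/16384, 4225/16384, 9425/32768, 9755/32768]
  2: [5159/32768, 8407/32768, 9405/32768, 9797/32768]
  3: [1287/8192, 2107/8192, 9415/32768, 9777/32768]
  4: [1287/8192, 2107/8192, 1177/4096, 611/2048]

(P^5)[1 -> 1] = 2569/16384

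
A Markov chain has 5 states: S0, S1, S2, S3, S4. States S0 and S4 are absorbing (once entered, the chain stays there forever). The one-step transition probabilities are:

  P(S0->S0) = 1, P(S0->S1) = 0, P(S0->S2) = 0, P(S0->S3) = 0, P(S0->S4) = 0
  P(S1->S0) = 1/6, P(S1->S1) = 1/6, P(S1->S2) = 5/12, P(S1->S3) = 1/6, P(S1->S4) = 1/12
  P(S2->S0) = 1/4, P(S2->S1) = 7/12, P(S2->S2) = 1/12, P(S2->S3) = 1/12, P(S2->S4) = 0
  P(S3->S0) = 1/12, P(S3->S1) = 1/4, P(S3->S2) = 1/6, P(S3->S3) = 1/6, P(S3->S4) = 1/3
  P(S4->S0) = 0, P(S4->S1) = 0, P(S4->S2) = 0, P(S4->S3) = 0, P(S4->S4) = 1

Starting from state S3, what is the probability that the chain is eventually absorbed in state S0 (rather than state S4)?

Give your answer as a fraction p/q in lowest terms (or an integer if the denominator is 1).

Answer: 274/621

Derivation:
Let a_i = P(absorbed in S0 | start in state i).
Boundary conditions: a_S0 = 1, a_S4 = 0.
For each transient state i, a_i = sum_j P(i->j) * a_j:
  a_S1 = 1/6*a_S0 + 1/6*a_S1 + 5/12*a_S2 + 1/6*a_S3 + 1/12*a_S4
  a_S2 = 1/4*a_S0 + 7/12*a_S1 + 1/12*a_S2 + 1/12*a_S3 + 0*a_S4
  a_S3 = 1/12*a_S0 + 1/4*a_S1 + 1/6*a_S2 + 1/6*a_S3 + 1/3*a_S4

Substituting a_S0 = 1 and a_S4 = 0, rearrange to (I - Q) a = r where r[i] = P(i -> S0):
  [5/6, -5/12, -1/6] . (a_S1, a_S2, a_S3) = 1/6
  [-7/12, 11/12, -1/12] . (a_S1, a_S2, a_S3) = 1/4
  [-1/4, -1/6, 5/6] . (a_S1, a_S2, a_S3) = 1/12

Solving yields:
  a_S1 = 15/23
  a_S2 = 452/621
  a_S3 = 274/621

Starting state is S3, so the absorption probability is a_S3 = 274/621.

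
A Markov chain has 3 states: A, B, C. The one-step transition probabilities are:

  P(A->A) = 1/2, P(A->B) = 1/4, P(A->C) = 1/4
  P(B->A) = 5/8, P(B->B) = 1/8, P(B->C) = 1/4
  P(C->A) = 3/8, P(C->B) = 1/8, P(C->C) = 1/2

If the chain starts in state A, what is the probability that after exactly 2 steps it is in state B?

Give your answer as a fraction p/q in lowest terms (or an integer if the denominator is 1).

Answer: 3/16

Derivation:
Computing P^2 by repeated multiplication:
P^1 =
  A: [1/2, 1/4, 1/4]
  B: [5/8, 1/8, 1/4]
  C: [3/8, 1/8, 1/2]
P^2 =
  A: [1/2, 3/16, 5/16]
  B: [31/64, 13/64, 5/16]
  C: [29/64, 11/64, 3/8]

(P^2)[A -> B] = 3/16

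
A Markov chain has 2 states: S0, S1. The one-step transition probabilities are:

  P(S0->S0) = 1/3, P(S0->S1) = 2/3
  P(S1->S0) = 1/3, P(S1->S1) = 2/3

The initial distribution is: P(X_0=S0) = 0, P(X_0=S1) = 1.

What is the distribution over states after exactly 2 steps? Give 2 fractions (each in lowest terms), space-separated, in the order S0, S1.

Answer: 1/3 2/3

Derivation:
Propagating the distribution step by step (d_{t+1} = d_t * P):
d_0 = (S0=0, S1=1)
  d_1[S0] = 0*1/3 + 1*1/3 = 1/3
  d_1[S1] = 0*2/3 + 1*2/3 = 2/3
d_1 = (S0=1/3, S1=2/3)
  d_2[S0] = 1/3*1/3 + 2/3*1/3 = 1/3
  d_2[S1] = 1/3*2/3 + 2/3*2/3 = 2/3
d_2 = (S0=1/3, S1=2/3)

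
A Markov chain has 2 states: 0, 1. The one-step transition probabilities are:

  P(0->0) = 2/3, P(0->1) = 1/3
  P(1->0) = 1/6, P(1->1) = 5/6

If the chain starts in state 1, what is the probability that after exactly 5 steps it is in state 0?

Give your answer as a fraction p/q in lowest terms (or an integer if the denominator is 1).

Answer: 31/96

Derivation:
Computing P^5 by repeated multiplication:
P^1 =
  0: [2/3, 1/3]
  1: [1/6, 5/6]
P^2 =
  0: [1/2, 1/2]
  1: [1/4, 3/4]
P^3 =
  0: [5/12, 7/12]
  1: [7/24, 17/24]
P^4 =
  0: [3/8, 5/8]
  1: [5/16, 11/16]
P^5 =
  0: [17/48, 31/48]
  1: [31/96, 65/96]

(P^5)[1 -> 0] = 31/96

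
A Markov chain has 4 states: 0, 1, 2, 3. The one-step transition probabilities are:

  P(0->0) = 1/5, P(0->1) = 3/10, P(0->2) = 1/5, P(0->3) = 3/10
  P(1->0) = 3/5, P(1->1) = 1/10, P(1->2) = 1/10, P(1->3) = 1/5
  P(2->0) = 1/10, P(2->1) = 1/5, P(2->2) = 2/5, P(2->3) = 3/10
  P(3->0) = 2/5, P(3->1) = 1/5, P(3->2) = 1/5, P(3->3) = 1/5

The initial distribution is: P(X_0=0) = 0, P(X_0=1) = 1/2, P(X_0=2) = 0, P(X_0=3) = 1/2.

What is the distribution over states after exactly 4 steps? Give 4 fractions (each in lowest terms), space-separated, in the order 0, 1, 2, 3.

Propagating the distribution step by step (d_{t+1} = d_t * P):
d_0 = (0=0, 1=1/2, 2=0, 3=1/2)
  d_1[0] = 0*1/5 + 1/2*3/5 + 0*1/10 + 1/2*2/5 = 1/2
  d_1[1] = 0*3/10 + 1/2*1/10 + 0*1/5 + 1/2*1/5 = 3/20
  d_1[2] = 0*1/5 + 1/2*1/10 + 0*2/5 + 1/2*1/5 = 3/20
  d_1[3] = 0*3/10 + 1/2*1/5 + 0*3/10 + 1/2*1/5 = 1/5
d_1 = (0=1/2, 1=3/20, 2=3/20, 3=1/5)
  d_2[0] = 1/2*1/5 + 3/20*3/5 + 3/20*1/10 + 1/5*2/5 = 57/200
  d_2[1] = 1/2*3/10 + 3/20*1/10 + 3/20*1/5 + 1/5*1/5 = 47/200
  d_2[2] = 1/2*1/5 + 3/20*1/10 + 3/20*2/5 + 1/5*1/5 = 43/200
  d_2[3] = 1/2*3/10 + 3/20*1/5 + 3/20*3/10 + 1/5*1/5 = 53/200
d_2 = (0=57/200, 1=47/200, 2=43/200, 3=53/200)
  d_3[0] = 57/200*1/5 + 47/200*3/5 + 43/200*1/10 + 53/200*2/5 = 651/2000
  d_3[1] = 57/200*3/10 + 47/200*1/10 + 43/200*1/5 + 53/200*1/5 = 41/200
  d_3[2] = 57/200*1/5 + 47/200*1/10 + 43/200*2/5 + 53/200*1/5 = 439/2000
  d_3[3] = 57/200*3/10 + 47/200*1/5 + 43/200*3/10 + 53/200*1/5 = 1/4
d_3 = (0=651/2000, 1=41/200, 2=439/2000, 3=1/4)
  d_4[0] = 651/2000*1/5 + 41/200*3/5 + 439/2000*1/10 + 1/4*2/5 = 6201/20000
  d_4[1] = 651/2000*3/10 + 41/200*1/10 + 439/2000*1/5 + 1/4*1/5 = 4241/20000
  d_4[2] = 651/2000*1/5 + 41/200*1/10 + 439/2000*2/5 + 1/4*1/5 = 1117/5000
  d_4[3] = 651/2000*3/10 + 41/200*1/5 + 439/2000*3/10 + 1/4*1/5 = 509/2000
d_4 = (0=6201/20000, 1=4241/20000, 2=1117/5000, 3=509/2000)

Answer: 6201/20000 4241/20000 1117/5000 509/2000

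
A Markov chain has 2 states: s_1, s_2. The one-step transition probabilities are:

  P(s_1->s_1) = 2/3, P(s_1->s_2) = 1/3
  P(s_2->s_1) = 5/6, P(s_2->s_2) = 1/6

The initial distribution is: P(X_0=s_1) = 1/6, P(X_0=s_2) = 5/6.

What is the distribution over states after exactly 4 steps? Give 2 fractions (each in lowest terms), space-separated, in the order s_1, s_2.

Answer: 5551/7776 2225/7776

Derivation:
Propagating the distribution step by step (d_{t+1} = d_t * P):
d_0 = (s_1=1/6, s_2=5/6)
  d_1[s_1] = 1/6*2/3 + 5/6*5/6 = 29/36
  d_1[s_2] = 1/6*1/3 + 5/6*1/6 = 7/36
d_1 = (s_1=29/36, s_2=7/36)
  d_2[s_1] = 29/36*2/3 + 7/36*5/6 = 151/216
  d_2[s_2] = 29/36*1/3 + 7/36*1/6 = 65/216
d_2 = (s_1=151/216, s_2=65/216)
  d_3[s_1] = 151/216*2/3 + 65/216*5/6 = 929/1296
  d_3[s_2] = 151/216*1/3 + 65/216*1/6 = 367/1296
d_3 = (s_1=929/1296, s_2=367/1296)
  d_4[s_1] = 929/1296*2/3 + 367/1296*5/6 = 5551/7776
  d_4[s_2] = 929/1296*1/3 + 367/1296*1/6 = 2225/7776
d_4 = (s_1=5551/7776, s_2=2225/7776)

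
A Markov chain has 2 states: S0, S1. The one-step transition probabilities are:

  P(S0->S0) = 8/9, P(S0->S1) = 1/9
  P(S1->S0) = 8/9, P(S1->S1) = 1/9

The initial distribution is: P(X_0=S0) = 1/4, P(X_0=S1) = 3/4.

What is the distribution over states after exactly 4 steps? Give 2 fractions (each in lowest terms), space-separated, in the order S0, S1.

Propagating the distribution step by step (d_{t+1} = d_t * P):
d_0 = (S0=1/4, S1=3/4)
  d_1[S0] = 1/4*8/9 + 3/4*8/9 = 8/9
  d_1[S1] = 1/4*1/9 + 3/4*1/9 = 1/9
d_1 = (S0=8/9, S1=1/9)
  d_2[S0] = 8/9*8/9 + 1/9*8/9 = 8/9
  d_2[S1] = 8/9*1/9 + 1/9*1/9 = 1/9
d_2 = (S0=8/9, S1=1/9)
  d_3[S0] = 8/9*8/9 + 1/9*8/9 = 8/9
  d_3[S1] = 8/9*1/9 + 1/9*1/9 = 1/9
d_3 = (S0=8/9, S1=1/9)
  d_4[S0] = 8/9*8/9 + 1/9*8/9 = 8/9
  d_4[S1] = 8/9*1/9 + 1/9*1/9 = 1/9
d_4 = (S0=8/9, S1=1/9)

Answer: 8/9 1/9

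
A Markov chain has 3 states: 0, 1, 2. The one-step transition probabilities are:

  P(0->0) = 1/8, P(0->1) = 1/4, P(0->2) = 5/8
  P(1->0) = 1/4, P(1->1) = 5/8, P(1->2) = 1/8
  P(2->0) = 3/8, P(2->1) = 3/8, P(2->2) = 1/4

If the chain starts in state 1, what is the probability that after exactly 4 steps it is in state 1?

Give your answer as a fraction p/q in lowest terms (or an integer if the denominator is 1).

Computing P^4 by repeated multiplication:
P^1 =
  0: [1/8, 1/4, 5/8]
  1: [1/4, 5/8, 1/8]
  2: [3/8, 3/8, 1/4]
P^2 =
  0: [5/16, 27/64, 17/64]
  1: [15/64, 1/2, 17/64]
  2: [15/64, 27/64, 11/32]
P^3 =
  0: [125/512, 113/256, 161/512]
  1: [65/256, 241/512, 141/512]
  2: [135/512, 231/512, 73/256]
P^4 =
  0: [265/1024, 1863/4096, 1173/4096]
  1: [1035/4096, 59/128, 1173/4096]
  2: [1035/4096, 1863/4096, 599/2048]

(P^4)[1 -> 1] = 59/128

Answer: 59/128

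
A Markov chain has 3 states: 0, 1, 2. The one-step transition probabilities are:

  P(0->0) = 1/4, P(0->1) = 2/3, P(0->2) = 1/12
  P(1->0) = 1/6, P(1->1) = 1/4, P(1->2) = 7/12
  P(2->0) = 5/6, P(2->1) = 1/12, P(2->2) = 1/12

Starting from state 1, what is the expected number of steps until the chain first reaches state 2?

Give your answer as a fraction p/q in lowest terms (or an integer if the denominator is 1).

Answer: 132/65

Derivation:
Let h_i = expected steps to first reach 2 from state i.
Boundary: h_2 = 0.
First-step equations for the other states:
  h_0 = 1 + 1/4*h_0 + 2/3*h_1 + 1/12*h_2
  h_1 = 1 + 1/6*h_0 + 1/4*h_1 + 7/12*h_2

Substituting h_2 = 0 and rearranging gives the linear system (I - Q) h = 1:
  [3/4, -2/3] . (h_0, h_1) = 1
  [-1/6, 3/4] . (h_0, h_1) = 1

Solving yields:
  h_0 = 204/65
  h_1 = 132/65

Starting state is 1, so the expected hitting time is h_1 = 132/65.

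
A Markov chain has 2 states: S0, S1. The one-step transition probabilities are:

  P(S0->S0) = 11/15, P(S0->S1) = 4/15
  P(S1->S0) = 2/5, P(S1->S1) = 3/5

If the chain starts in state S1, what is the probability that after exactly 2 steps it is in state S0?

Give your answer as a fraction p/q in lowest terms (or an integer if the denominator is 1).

Computing P^2 by repeated multiplication:
P^1 =
  S0: [11/15, 4/15]
  S1: [2/5, 3/5]
P^2 =
  S0: [29/45, 16/45]
  S1: [8/15, 7/15]

(P^2)[S1 -> S0] = 8/15

Answer: 8/15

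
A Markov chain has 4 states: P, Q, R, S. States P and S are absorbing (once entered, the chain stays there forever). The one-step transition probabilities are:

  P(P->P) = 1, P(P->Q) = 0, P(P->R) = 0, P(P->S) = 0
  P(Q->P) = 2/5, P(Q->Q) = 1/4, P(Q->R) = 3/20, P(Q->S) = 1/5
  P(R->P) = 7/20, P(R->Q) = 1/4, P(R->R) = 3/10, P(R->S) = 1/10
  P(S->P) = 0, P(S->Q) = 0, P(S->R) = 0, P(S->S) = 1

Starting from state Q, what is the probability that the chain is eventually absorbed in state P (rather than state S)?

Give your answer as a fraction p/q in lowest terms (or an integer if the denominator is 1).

Answer: 133/195

Derivation:
Let a_i = P(absorbed in P | start in state i).
Boundary conditions: a_P = 1, a_S = 0.
For each transient state i, a_i = sum_j P(i->j) * a_j:
  a_Q = 2/5*a_P + 1/4*a_Q + 3/20*a_R + 1/5*a_S
  a_R = 7/20*a_P + 1/4*a_Q + 3/10*a_R + 1/10*a_S

Substituting a_P = 1 and a_S = 0, rearrange to (I - Q) a = r where r[i] = P(i -> P):
  [3/4, -3/20] . (a_Q, a_R) = 2/5
  [-1/4, 7/10] . (a_Q, a_R) = 7/20

Solving yields:
  a_Q = 133/195
  a_R = 29/39

Starting state is Q, so the absorption probability is a_Q = 133/195.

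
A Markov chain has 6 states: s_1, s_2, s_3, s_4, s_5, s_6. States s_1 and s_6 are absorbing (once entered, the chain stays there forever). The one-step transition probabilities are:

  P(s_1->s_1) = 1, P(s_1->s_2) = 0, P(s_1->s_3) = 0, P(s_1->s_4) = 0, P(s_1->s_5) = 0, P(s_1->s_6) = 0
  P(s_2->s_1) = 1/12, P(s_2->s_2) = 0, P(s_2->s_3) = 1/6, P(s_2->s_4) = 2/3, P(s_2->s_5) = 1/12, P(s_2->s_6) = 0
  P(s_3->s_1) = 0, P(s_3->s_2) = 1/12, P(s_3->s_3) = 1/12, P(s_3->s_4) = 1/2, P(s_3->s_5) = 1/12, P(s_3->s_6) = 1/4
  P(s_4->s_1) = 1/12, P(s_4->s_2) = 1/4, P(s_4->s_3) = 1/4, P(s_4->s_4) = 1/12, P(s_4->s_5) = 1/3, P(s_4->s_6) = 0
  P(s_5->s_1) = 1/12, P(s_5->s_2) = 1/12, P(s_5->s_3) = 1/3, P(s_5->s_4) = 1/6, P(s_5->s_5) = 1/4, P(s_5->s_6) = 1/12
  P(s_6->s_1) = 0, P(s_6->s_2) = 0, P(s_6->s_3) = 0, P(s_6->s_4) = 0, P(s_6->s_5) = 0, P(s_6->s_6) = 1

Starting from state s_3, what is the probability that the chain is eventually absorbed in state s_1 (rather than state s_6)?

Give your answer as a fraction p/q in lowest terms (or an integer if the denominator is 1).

Let a_i = P(absorbed in s_1 | start in state i).
Boundary conditions: a_s_1 = 1, a_s_6 = 0.
For each transient state i, a_i = sum_j P(i->j) * a_j:
  a_s_2 = 1/12*a_s_1 + 0*a_s_2 + 1/6*a_s_3 + 2/3*a_s_4 + 1/12*a_s_5 + 0*a_s_6
  a_s_3 = 0*a_s_1 + 1/12*a_s_2 + 1/12*a_s_3 + 1/2*a_s_4 + 1/12*a_s_5 + 1/4*a_s_6
  a_s_4 = 1/12*a_s_1 + 1/4*a_s_2 + 1/4*a_s_3 + 1/12*a_s_4 + 1/3*a_s_5 + 0*a_s_6
  a_s_5 = 1/12*a_s_1 + 1/12*a_s_2 + 1/3*a_s_3 + 1/6*a_s_4 + 1/4*a_s_5 + 1/12*a_s_6

Substituting a_s_1 = 1 and a_s_6 = 0, rearrange to (I - Q) a = r where r[i] = P(i -> s_1):
  [1, -1/6, -2/3, -1/12] . (a_s_2, a_s_3, a_s_4, a_s_5) = 1/12
  [-1/12, 11/12, -1/2, -1/12] . (a_s_2, a_s_3, a_s_4, a_s_5) = 0
  [-1/4, -1/4, 11/12, -1/3] . (a_s_2, a_s_3, a_s_4, a_s_5) = 1/12
  [-1/12, -1/3, -1/6, 3/4] . (a_s_2, a_s_3, a_s_4, a_s_5) = 1/12

Solving yields:
  a_s_2 = 240/493
  a_s_3 = 1499/4437
  a_s_4 = 2078/4437
  a_s_5 = 1861/4437

Starting state is s_3, so the absorption probability is a_s_3 = 1499/4437.

Answer: 1499/4437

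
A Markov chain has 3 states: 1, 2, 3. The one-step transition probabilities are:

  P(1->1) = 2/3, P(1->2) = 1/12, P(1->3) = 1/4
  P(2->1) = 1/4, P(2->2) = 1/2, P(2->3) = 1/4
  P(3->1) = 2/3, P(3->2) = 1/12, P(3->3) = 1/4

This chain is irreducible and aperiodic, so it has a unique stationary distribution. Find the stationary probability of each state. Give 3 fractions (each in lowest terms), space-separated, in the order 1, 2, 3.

The stationary distribution satisfies pi = pi * P, i.e.:
  pi_1 = 2/3*pi_1 + 1/4*pi_2 + 2/3*pi_3
  pi_2 = 1/12*pi_1 + 1/2*pi_2 + 1/12*pi_3
  pi_3 = 1/4*pi_1 + 1/4*pi_2 + 1/4*pi_3
with normalization: pi_1 + pi_2 + pi_3 = 1.

Using the first 2 balance equations plus normalization, the linear system A*pi = b is:
  [-1/3, 1/4, 2/3] . pi = 0
  [1/12, -1/2, 1/12] . pi = 0
  [1, 1, 1] . pi = 1

Solving yields:
  pi_1 = 17/28
  pi_2 = 1/7
  pi_3 = 1/4

Verification (pi * P):
  17/28*2/3 + 1/7*1/4 + 1/4*2/3 = 17/28 = pi_1  (ok)
  17/28*1/12 + 1/7*1/2 + 1/4*1/12 = 1/7 = pi_2  (ok)
  17/28*1/4 + 1/7*1/4 + 1/4*1/4 = 1/4 = pi_3  (ok)

Answer: 17/28 1/7 1/4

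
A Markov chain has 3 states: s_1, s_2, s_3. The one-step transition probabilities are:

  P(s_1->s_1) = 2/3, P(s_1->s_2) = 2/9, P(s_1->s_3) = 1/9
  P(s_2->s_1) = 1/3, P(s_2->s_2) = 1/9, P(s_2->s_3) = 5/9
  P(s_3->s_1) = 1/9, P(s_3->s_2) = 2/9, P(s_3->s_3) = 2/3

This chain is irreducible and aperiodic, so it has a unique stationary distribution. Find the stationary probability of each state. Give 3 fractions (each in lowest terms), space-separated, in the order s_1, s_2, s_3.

Answer: 7/20 1/5 9/20

Derivation:
The stationary distribution satisfies pi = pi * P, i.e.:
  pi_s_1 = 2/3*pi_s_1 + 1/3*pi_s_2 + 1/9*pi_s_3
  pi_s_2 = 2/9*pi_s_1 + 1/9*pi_s_2 + 2/9*pi_s_3
  pi_s_3 = 1/9*pi_s_1 + 5/9*pi_s_2 + 2/3*pi_s_3
with normalization: pi_s_1 + pi_s_2 + pi_s_3 = 1.

Using the first 2 balance equations plus normalization, the linear system A*pi = b is:
  [-1/3, 1/3, 1/9] . pi = 0
  [2/9, -8/9, 2/9] . pi = 0
  [1, 1, 1] . pi = 1

Solving yields:
  pi_s_1 = 7/20
  pi_s_2 = 1/5
  pi_s_3 = 9/20

Verification (pi * P):
  7/20*2/3 + 1/5*1/3 + 9/20*1/9 = 7/20 = pi_s_1  (ok)
  7/20*2/9 + 1/5*1/9 + 9/20*2/9 = 1/5 = pi_s_2  (ok)
  7/20*1/9 + 1/5*5/9 + 9/20*2/3 = 9/20 = pi_s_3  (ok)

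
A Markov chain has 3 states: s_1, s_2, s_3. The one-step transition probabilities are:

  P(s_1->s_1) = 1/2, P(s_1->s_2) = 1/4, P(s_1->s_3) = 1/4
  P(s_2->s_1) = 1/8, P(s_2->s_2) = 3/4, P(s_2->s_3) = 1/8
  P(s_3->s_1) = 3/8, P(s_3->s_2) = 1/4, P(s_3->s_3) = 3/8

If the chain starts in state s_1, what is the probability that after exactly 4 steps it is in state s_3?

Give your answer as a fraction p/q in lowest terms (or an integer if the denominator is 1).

Computing P^4 by repeated multiplication:
P^1 =
  s_1: [1/2, 1/4, 1/4]
  s_2: [1/8, 3/4, 1/8]
  s_3: [3/8, 1/4, 3/8]
P^2 =
  s_1: [3/8, 3/8, 1/4]
  s_2: [13/64, 5/8, 11/64]
  s_3: [23/64, 3/8, 17/64]
P^3 =
  s_1: [21/64, 7/16, 15/64]
  s_2: [125/512, 9/16, 99/512]
  s_3: [167/512, 7/16, 121/512]
P^4 =
  s_1: [157/512, 15/32, 115/512]
  s_2: [1085/4096, 17/32, 835/4096]
  s_3: [1255/4096, 15/32, 921/4096]

(P^4)[s_1 -> s_3] = 115/512

Answer: 115/512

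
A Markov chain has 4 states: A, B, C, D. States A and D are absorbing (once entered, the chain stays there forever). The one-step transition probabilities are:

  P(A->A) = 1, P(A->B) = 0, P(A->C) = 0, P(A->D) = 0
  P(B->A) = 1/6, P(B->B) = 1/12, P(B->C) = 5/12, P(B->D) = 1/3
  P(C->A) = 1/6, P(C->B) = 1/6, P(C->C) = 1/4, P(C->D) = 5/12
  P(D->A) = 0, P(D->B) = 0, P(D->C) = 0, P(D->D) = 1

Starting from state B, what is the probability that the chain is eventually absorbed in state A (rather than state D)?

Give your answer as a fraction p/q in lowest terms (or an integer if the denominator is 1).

Answer: 28/89

Derivation:
Let a_i = P(absorbed in A | start in state i).
Boundary conditions: a_A = 1, a_D = 0.
For each transient state i, a_i = sum_j P(i->j) * a_j:
  a_B = 1/6*a_A + 1/12*a_B + 5/12*a_C + 1/3*a_D
  a_C = 1/6*a_A + 1/6*a_B + 1/4*a_C + 5/12*a_D

Substituting a_A = 1 and a_D = 0, rearrange to (I - Q) a = r where r[i] = P(i -> A):
  [11/12, -5/12] . (a_B, a_C) = 1/6
  [-1/6, 3/4] . (a_B, a_C) = 1/6

Solving yields:
  a_B = 28/89
  a_C = 26/89

Starting state is B, so the absorption probability is a_B = 28/89.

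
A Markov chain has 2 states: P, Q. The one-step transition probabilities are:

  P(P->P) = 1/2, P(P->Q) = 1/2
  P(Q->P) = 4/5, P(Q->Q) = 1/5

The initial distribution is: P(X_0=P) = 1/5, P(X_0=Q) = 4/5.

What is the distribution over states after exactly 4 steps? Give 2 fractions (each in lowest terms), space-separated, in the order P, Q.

Answer: 30601/50000 19399/50000

Derivation:
Propagating the distribution step by step (d_{t+1} = d_t * P):
d_0 = (P=1/5, Q=4/5)
  d_1[P] = 1/5*1/2 + 4/5*4/5 = 37/50
  d_1[Q] = 1/5*1/2 + 4/5*1/5 = 13/50
d_1 = (P=37/50, Q=13/50)
  d_2[P] = 37/50*1/2 + 13/50*4/5 = 289/500
  d_2[Q] = 37/50*1/2 + 13/50*1/5 = 211/500
d_2 = (P=289/500, Q=211/500)
  d_3[P] = 289/500*1/2 + 211/500*4/5 = 3133/5000
  d_3[Q] = 289/500*1/2 + 211/500*1/5 = 1867/5000
d_3 = (P=3133/5000, Q=1867/5000)
  d_4[P] = 3133/5000*1/2 + 1867/5000*4/5 = 30601/50000
  d_4[Q] = 3133/5000*1/2 + 1867/5000*1/5 = 19399/50000
d_4 = (P=30601/50000, Q=19399/50000)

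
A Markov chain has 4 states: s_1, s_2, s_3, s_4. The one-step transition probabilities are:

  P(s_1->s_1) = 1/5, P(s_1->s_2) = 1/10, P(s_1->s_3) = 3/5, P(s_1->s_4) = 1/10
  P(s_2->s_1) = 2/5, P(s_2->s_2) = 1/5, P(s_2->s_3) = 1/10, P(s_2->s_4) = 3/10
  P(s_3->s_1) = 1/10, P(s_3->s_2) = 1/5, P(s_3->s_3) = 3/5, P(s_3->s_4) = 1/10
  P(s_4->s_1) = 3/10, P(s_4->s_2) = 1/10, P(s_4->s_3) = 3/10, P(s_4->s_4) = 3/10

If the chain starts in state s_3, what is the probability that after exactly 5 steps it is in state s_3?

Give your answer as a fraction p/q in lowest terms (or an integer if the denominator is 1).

Computing P^5 by repeated multiplication:
P^1 =
  s_1: [1/5, 1/10, 3/5, 1/10]
  s_2: [2/5, 1/5, 1/10, 3/10]
  s_3: [1/10, 1/5, 3/5, 1/10]
  s_4: [3/10, 1/10, 3/10, 3/10]
P^2 =
  s_1: [17/100, 17/100, 13/25, 7/50]
  s_2: [13/50, 13/100, 41/100, 1/5]
  s_3: [19/100, 9/50, 47/100, 4/25]
  s_4: [11/50, 7/50, 23/50, 9/50]
P^3 =
  s_1: [49/250, 169/1000, 473/1000, 81/500]
  s_2: [41/200, 77/500, 19/40, 83/500]
  s_3: [41/200, 33/200, 231/500, 21/125]
  s_4: [1/5, 4/25, 119/250, 41/250]
P^4 =
  s_1: [2027/10000, 821/5000, 4669/10000, 831/5000]
  s_2: [1999/10000, 1629/10000, 1183/2500, 41/250]
  s_3: [509/2500, 1627/10000, 4671/10000, 833/5000]
  s_4: [251/1250, 409/2500, 1177/2500, 103/625]
P^5 =
  s_1: [20277/100000, 16311/100000, 11701/25000, 519/3125]
  s_2: [10083/50000, 16361/100000, 9387/20000, 8269/50000]
  s_3: [20249/100000, 8149/50000, 46867/100000, 8293/50000]
  s_4: [5053/25000, 2043/12500, 11719/25000, 2071/12500]

(P^5)[s_3 -> s_3] = 46867/100000

Answer: 46867/100000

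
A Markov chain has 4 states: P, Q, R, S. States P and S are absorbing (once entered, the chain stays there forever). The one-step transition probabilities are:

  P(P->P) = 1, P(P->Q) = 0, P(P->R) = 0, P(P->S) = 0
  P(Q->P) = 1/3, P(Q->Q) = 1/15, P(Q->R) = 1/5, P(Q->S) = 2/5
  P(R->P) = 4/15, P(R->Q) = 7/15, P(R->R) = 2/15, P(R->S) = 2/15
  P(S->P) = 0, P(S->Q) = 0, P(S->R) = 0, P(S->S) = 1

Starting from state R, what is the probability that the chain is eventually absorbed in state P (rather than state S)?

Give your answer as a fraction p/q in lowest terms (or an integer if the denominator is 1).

Let a_i = P(absorbed in P | start in state i).
Boundary conditions: a_P = 1, a_S = 0.
For each transient state i, a_i = sum_j P(i->j) * a_j:
  a_Q = 1/3*a_P + 1/15*a_Q + 1/5*a_R + 2/5*a_S
  a_R = 4/15*a_P + 7/15*a_Q + 2/15*a_R + 2/15*a_S

Substituting a_P = 1 and a_S = 0, rearrange to (I - Q) a = r where r[i] = P(i -> P):
  [14/15, -1/5] . (a_Q, a_R) = 1/3
  [-7/15, 13/15] . (a_Q, a_R) = 4/15

Solving yields:
  a_Q = 11/23
  a_R = 13/23

Starting state is R, so the absorption probability is a_R = 13/23.

Answer: 13/23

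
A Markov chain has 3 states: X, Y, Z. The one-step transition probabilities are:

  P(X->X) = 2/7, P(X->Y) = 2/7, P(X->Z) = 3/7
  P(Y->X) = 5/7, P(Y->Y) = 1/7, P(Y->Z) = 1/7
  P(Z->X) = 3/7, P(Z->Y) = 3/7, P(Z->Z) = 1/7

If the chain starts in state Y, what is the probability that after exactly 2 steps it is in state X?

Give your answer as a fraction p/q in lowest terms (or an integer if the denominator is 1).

Computing P^2 by repeated multiplication:
P^1 =
  X: [2/7, 2/7, 3/7]
  Y: [5/7, 1/7, 1/7]
  Z: [3/7, 3/7, 1/7]
P^2 =
  X: [23/49, 15/49, 11/49]
  Y: [18/49, 2/7, 17/49]
  Z: [24/49, 12/49, 13/49]

(P^2)[Y -> X] = 18/49

Answer: 18/49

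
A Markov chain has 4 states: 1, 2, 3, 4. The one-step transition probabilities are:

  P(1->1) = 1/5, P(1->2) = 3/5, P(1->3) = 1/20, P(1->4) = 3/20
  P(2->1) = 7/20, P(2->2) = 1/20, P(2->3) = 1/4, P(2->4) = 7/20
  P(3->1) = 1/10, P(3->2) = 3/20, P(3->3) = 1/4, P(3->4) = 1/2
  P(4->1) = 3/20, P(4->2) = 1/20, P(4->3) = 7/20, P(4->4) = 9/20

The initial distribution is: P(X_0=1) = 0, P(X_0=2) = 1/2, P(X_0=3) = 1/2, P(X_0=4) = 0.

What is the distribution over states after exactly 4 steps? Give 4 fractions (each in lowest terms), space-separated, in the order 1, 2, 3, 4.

Answer: 57621/320000 11371/64000 10081/40000 31219/80000

Derivation:
Propagating the distribution step by step (d_{t+1} = d_t * P):
d_0 = (1=0, 2=1/2, 3=1/2, 4=0)
  d_1[1] = 0*1/5 + 1/2*7/20 + 1/2*1/10 + 0*3/20 = 9/40
  d_1[2] = 0*3/5 + 1/2*1/20 + 1/2*3/20 + 0*1/20 = 1/10
  d_1[3] = 0*1/20 + 1/2*1/4 + 1/2*1/4 + 0*7/20 = 1/4
  d_1[4] = 0*3/20 + 1/2*7/20 + 1/2*1/2 + 0*9/20 = 17/40
d_1 = (1=9/40, 2=1/10, 3=1/4, 4=17/40)
  d_2[1] = 9/40*1/5 + 1/10*7/20 + 1/4*1/10 + 17/40*3/20 = 27/160
  d_2[2] = 9/40*3/5 + 1/10*1/20 + 1/4*3/20 + 17/40*1/20 = 159/800
  d_2[3] = 9/40*1/20 + 1/10*1/4 + 1/4*1/4 + 17/40*7/20 = 99/400
  d_2[4] = 9/40*3/20 + 1/10*7/20 + 1/4*1/2 + 17/40*9/20 = 77/200
d_2 = (1=27/160, 2=159/800, 3=99/400, 4=77/200)
  d_3[1] = 27/160*1/5 + 159/800*7/20 + 99/400*1/10 + 77/200*3/20 = 2973/16000
  d_3[2] = 27/160*3/5 + 159/800*1/20 + 99/400*3/20 + 77/200*1/20 = 2681/16000
  d_3[3] = 27/160*1/20 + 159/800*1/4 + 99/400*1/4 + 77/200*7/20 = 1019/4000
  d_3[4] = 27/160*3/20 + 159/800*7/20 + 99/400*1/2 + 77/200*9/20 = 627/1600
d_3 = (1=2973/16000, 2=2681/16000, 3=1019/4000, 4=627/1600)
  d_4[1] = 2973/16000*1/5 + 2681/16000*7/20 + 1019/4000*1/10 + 627/1600*3/20 = 57621/320000
  d_4[2] = 2973/16000*3/5 + 2681/16000*1/20 + 1019/4000*3/20 + 627/1600*1/20 = 11371/64000
  d_4[3] = 2973/16000*1/20 + 2681/16000*1/4 + 1019/4000*1/4 + 627/1600*7/20 = 10081/40000
  d_4[4] = 2973/16000*3/20 + 2681/16000*7/20 + 1019/4000*1/2 + 627/1600*9/20 = 31219/80000
d_4 = (1=57621/320000, 2=11371/64000, 3=10081/40000, 4=31219/80000)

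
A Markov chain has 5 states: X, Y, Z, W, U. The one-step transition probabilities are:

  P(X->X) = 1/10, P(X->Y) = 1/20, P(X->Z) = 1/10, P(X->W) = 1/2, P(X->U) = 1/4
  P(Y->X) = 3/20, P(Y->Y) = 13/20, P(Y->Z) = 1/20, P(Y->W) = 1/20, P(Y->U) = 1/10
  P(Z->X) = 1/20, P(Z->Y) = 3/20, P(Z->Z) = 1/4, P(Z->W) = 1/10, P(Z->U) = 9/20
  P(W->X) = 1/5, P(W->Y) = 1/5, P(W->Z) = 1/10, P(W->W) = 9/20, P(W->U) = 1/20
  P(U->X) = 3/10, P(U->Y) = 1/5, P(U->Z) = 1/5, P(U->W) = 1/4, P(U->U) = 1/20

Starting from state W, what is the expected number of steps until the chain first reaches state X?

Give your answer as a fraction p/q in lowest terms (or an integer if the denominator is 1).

Let h_i = expected steps to first reach X from state i.
Boundary: h_X = 0.
First-step equations for the other states:
  h_Y = 1 + 3/20*h_X + 13/20*h_Y + 1/20*h_Z + 1/20*h_W + 1/10*h_U
  h_Z = 1 + 1/20*h_X + 3/20*h_Y + 1/4*h_Z + 1/10*h_W + 9/20*h_U
  h_W = 1 + 1/5*h_X + 1/5*h_Y + 1/10*h_Z + 9/20*h_W + 1/20*h_U
  h_U = 1 + 3/10*h_X + 1/5*h_Y + 1/5*h_Z + 1/4*h_W + 1/20*h_U

Substituting h_X = 0 and rearranging gives the linear system (I - Q) h = 1:
  [7/20, -1/20, -1/20, -1/10] . (h_Y, h_Z, h_W, h_U) = 1
  [-3/20, 3/4, -1/10, -9/20] . (h_Y, h_Z, h_W, h_U) = 1
  [-1/5, -1/10, 11/20, -1/20] . (h_Y, h_Z, h_W, h_U) = 1
  [-1/5, -1/5, -1/4, 19/20] . (h_Y, h_Z, h_W, h_U) = 1

Solving yields:
  h_Y = 3165/523
  h_Z = 10030/1569
  h_W = 2955/523
  h_U = 8095/1569

Starting state is W, so the expected hitting time is h_W = 2955/523.

Answer: 2955/523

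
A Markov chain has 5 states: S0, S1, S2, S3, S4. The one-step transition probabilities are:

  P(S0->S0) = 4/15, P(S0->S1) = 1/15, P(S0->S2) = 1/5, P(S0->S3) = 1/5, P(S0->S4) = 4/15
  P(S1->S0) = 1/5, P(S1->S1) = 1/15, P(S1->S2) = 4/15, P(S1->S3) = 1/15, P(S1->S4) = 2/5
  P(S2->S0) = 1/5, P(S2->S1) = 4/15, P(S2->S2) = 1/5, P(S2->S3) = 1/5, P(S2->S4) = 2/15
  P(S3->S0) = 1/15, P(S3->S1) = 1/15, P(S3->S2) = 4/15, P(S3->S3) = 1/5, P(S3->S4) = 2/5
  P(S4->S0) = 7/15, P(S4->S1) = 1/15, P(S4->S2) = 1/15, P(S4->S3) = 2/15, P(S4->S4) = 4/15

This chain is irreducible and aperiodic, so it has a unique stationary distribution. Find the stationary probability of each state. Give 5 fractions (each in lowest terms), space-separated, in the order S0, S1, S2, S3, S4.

Answer: 3355/12429 5113/49716 8993/49716 4169/24858 3463/12429

Derivation:
The stationary distribution satisfies pi = pi * P, i.e.:
  pi_S0 = 4/15*pi_S0 + 1/5*pi_S1 + 1/5*pi_S2 + 1/15*pi_S3 + 7/15*pi_S4
  pi_S1 = 1/15*pi_S0 + 1/15*pi_S1 + 4/15*pi_S2 + 1/15*pi_S3 + 1/15*pi_S4
  pi_S2 = 1/5*pi_S0 + 4/15*pi_S1 + 1/5*pi_S2 + 4/15*pi_S3 + 1/15*pi_S4
  pi_S3 = 1/5*pi_S0 + 1/15*pi_S1 + 1/5*pi_S2 + 1/5*pi_S3 + 2/15*pi_S4
  pi_S4 = 4/15*pi_S0 + 2/5*pi_S1 + 2/15*pi_S2 + 2/5*pi_S3 + 4/15*pi_S4
with normalization: pi_S0 + pi_S1 + pi_S2 + pi_S3 + pi_S4 = 1.

Using the first 4 balance equations plus normalization, the linear system A*pi = b is:
  [-11/15, 1/5, 1/5, 1/15, 7/15] . pi = 0
  [1/15, -14/15, 4/15, 1/15, 1/15] . pi = 0
  [1/5, 4/15, -4/5, 4/15, 1/15] . pi = 0
  [1/5, 1/15, 1/5, -4/5, 2/15] . pi = 0
  [1, 1, 1, 1, 1] . pi = 1

Solving yields:
  pi_S0 = 3355/12429
  pi_S1 = 5113/49716
  pi_S2 = 8993/49716
  pi_S3 = 4169/24858
  pi_S4 = 3463/12429

Verification (pi * P):
  3355/12429*4/15 + 5113/49716*1/5 + 8993/49716*1/5 + 4169/24858*1/15 + 3463/12429*7/15 = 3355/12429 = pi_S0  (ok)
  3355/12429*1/15 + 5113/49716*1/15 + 8993/49716*4/15 + 4169/24858*1/15 + 3463/12429*1/15 = 5113/49716 = pi_S1  (ok)
  3355/12429*1/5 + 5113/49716*4/15 + 8993/49716*1/5 + 4169/24858*4/15 + 3463/12429*1/15 = 8993/49716 = pi_S2  (ok)
  3355/12429*1/5 + 5113/49716*1/15 + 8993/49716*1/5 + 4169/24858*1/5 + 3463/12429*2/15 = 4169/24858 = pi_S3  (ok)
  3355/12429*4/15 + 5113/49716*2/5 + 8993/49716*2/15 + 4169/24858*2/5 + 3463/12429*4/15 = 3463/12429 = pi_S4  (ok)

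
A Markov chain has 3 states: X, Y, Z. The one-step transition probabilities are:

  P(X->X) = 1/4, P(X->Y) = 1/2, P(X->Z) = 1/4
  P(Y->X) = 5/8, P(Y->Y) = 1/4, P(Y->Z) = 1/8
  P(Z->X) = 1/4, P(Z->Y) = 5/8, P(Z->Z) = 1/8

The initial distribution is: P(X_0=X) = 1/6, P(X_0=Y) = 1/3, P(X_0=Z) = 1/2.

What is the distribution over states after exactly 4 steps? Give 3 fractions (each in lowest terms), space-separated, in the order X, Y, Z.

Propagating the distribution step by step (d_{t+1} = d_t * P):
d_0 = (X=1/6, Y=1/3, Z=1/2)
  d_1[X] = 1/6*1/4 + 1/3*5/8 + 1/2*1/4 = 3/8
  d_1[Y] = 1/6*1/2 + 1/3*1/4 + 1/2*5/8 = 23/48
  d_1[Z] = 1/6*1/4 + 1/3*1/8 + 1/2*1/8 = 7/48
d_1 = (X=3/8, Y=23/48, Z=7/48)
  d_2[X] = 3/8*1/4 + 23/48*5/8 + 7/48*1/4 = 55/128
  d_2[Y] = 3/8*1/2 + 23/48*1/4 + 7/48*5/8 = 51/128
  d_2[Z] = 3/8*1/4 + 23/48*1/8 + 7/48*1/8 = 11/64
d_2 = (X=55/128, Y=51/128, Z=11/64)
  d_3[X] = 55/128*1/4 + 51/128*5/8 + 11/64*1/4 = 409/1024
  d_3[Y] = 55/128*1/2 + 51/128*1/4 + 11/64*5/8 = 27/64
  d_3[Z] = 55/128*1/4 + 51/128*1/8 + 11/64*1/8 = 183/1024
d_3 = (X=409/1024, Y=27/64, Z=183/1024)
  d_4[X] = 409/1024*1/4 + 27/64*5/8 + 183/1024*1/4 = 209/512
  d_4[Y] = 409/1024*1/2 + 27/64*1/4 + 183/1024*5/8 = 3415/8192
  d_4[Z] = 409/1024*1/4 + 27/64*1/8 + 183/1024*1/8 = 1433/8192
d_4 = (X=209/512, Y=3415/8192, Z=1433/8192)

Answer: 209/512 3415/8192 1433/8192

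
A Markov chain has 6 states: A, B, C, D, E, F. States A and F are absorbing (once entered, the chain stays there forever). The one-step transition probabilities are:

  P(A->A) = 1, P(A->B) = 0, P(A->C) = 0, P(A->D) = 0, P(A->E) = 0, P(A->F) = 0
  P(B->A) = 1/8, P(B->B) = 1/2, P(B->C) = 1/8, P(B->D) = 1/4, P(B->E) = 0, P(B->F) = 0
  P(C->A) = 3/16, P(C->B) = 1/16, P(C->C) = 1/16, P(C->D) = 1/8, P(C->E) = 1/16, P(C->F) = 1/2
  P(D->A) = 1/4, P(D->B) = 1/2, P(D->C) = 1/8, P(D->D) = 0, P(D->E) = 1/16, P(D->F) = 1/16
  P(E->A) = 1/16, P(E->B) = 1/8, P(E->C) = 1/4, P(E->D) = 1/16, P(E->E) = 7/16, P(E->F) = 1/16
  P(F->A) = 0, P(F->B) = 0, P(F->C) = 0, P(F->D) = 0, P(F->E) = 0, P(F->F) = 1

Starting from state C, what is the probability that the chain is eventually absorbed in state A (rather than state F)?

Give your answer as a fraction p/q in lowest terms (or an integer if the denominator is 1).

Answer: 2053/5601

Derivation:
Let a_i = P(absorbed in A | start in state i).
Boundary conditions: a_A = 1, a_F = 0.
For each transient state i, a_i = sum_j P(i->j) * a_j:
  a_B = 1/8*a_A + 1/2*a_B + 1/8*a_C + 1/4*a_D + 0*a_E + 0*a_F
  a_C = 3/16*a_A + 1/16*a_B + 1/16*a_C + 1/8*a_D + 1/16*a_E + 1/2*a_F
  a_D = 1/4*a_A + 1/2*a_B + 1/8*a_C + 0*a_D + 1/16*a_E + 1/16*a_F
  a_E = 1/16*a_A + 1/8*a_B + 1/4*a_C + 1/16*a_D + 7/16*a_E + 1/16*a_F

Substituting a_A = 1 and a_F = 0, rearrange to (I - Q) a = r where r[i] = P(i -> A):
  [1/2, -1/8, -1/4, 0] . (a_B, a_C, a_D, a_E) = 1/8
  [-1/16, 15/16, -1/8, -1/16] . (a_B, a_C, a_D, a_E) = 3/16
  [-1/2, -1/8, 1, -1/16] . (a_B, a_C, a_D, a_E) = 1/4
  [-1/8, -1/4, -1/16, 9/16] . (a_B, a_C, a_D, a_E) = 1/16

Solving yields:
  a_B = 3772/5601
  a_C = 2053/5601
  a_D = 1239/1867
  a_E = 2786/5601

Starting state is C, so the absorption probability is a_C = 2053/5601.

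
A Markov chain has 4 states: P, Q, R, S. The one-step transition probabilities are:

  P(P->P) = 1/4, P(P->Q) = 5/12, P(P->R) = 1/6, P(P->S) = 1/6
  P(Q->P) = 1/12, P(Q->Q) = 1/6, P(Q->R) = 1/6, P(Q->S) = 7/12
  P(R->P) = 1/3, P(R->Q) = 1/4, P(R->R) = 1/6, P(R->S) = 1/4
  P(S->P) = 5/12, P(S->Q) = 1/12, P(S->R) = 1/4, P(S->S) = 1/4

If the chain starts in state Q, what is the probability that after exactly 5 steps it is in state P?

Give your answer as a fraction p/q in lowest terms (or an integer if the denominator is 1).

Answer: 34597/124416

Derivation:
Computing P^5 by repeated multiplication:
P^1 =
  P: [1/4, 5/12, 1/6, 1/6]
  Q: [1/12, 1/6, 1/6, 7/12]
  R: [1/3, 1/4, 1/6, 1/4]
  S: [5/12, 1/12, 1/4, 1/4]
P^2 =
  P: [2/9, 11/48, 13/72, 53/144]
  Q: [1/3, 11/72, 31/144, 43/144]
  R: [19/72, 35/144, 3/16, 11/36]
  S: [43/144, 13/48, 3/16, 35/144]
P^3 =
  P: [83/288, 119/576, 341/1728, 133/432]
  Q: [505/1728, 35/144, 331/1728, 59/216]
  R: [53/192, 385/1728, 83/432, 89/288]
  S: [451/1728, 409/1728, 323/1728, 545/1728]
P^4 =
  P: [5875/20736, 4759/20736, 997/5184, 1019/3456]
  Q: [1873/6912, 805/3456, 491/2592, 6359/20736]
  R: [323/1152, 4685/20736, 665/3456, 6247/20736]
  S: [5779/20736, 1529/6912, 4001/20736, 2123/6912]
P^5 =
  P: [34453/124416, 56971/248832, 7931/41472, 25123/82944]
  Q: [34597/124416, 27949/124416, 47831/248832, 25303/82944]
  R: [34661/124416, 56657/248832, 47719/248832, 37567/124416]
  S: [69773/248832, 56441/248832, 15947/82944, 74777/248832]

(P^5)[Q -> P] = 34597/124416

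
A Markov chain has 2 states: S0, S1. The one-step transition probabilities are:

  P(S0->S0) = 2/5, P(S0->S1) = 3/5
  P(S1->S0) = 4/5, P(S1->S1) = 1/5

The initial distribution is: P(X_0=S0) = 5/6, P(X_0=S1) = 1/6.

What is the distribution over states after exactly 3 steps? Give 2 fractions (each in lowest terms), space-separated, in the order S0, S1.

Answer: 208/375 167/375

Derivation:
Propagating the distribution step by step (d_{t+1} = d_t * P):
d_0 = (S0=5/6, S1=1/6)
  d_1[S0] = 5/6*2/5 + 1/6*4/5 = 7/15
  d_1[S1] = 5/6*3/5 + 1/6*1/5 = 8/15
d_1 = (S0=7/15, S1=8/15)
  d_2[S0] = 7/15*2/5 + 8/15*4/5 = 46/75
  d_2[S1] = 7/15*3/5 + 8/15*1/5 = 29/75
d_2 = (S0=46/75, S1=29/75)
  d_3[S0] = 46/75*2/5 + 29/75*4/5 = 208/375
  d_3[S1] = 46/75*3/5 + 29/75*1/5 = 167/375
d_3 = (S0=208/375, S1=167/375)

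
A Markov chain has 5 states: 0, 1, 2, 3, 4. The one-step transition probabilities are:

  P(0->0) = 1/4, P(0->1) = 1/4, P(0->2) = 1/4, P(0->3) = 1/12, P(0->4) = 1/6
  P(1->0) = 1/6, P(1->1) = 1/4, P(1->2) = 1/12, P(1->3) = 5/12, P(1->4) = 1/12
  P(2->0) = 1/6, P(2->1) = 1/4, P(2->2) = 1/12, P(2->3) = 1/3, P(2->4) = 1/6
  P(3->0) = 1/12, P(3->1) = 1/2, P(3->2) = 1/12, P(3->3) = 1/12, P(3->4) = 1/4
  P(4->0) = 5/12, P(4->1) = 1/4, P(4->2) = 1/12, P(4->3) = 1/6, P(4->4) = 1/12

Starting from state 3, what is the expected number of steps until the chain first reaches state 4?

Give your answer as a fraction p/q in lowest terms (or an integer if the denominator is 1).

Let h_i = expected steps to first reach 4 from state i.
Boundary: h_4 = 0.
First-step equations for the other states:
  h_0 = 1 + 1/4*h_0 + 1/4*h_1 + 1/4*h_2 + 1/12*h_3 + 1/6*h_4
  h_1 = 1 + 1/6*h_0 + 1/4*h_1 + 1/12*h_2 + 5/12*h_3 + 1/12*h_4
  h_2 = 1 + 1/6*h_0 + 1/4*h_1 + 1/12*h_2 + 1/3*h_3 + 1/6*h_4
  h_3 = 1 + 1/12*h_0 + 1/2*h_1 + 1/12*h_2 + 1/12*h_3 + 1/4*h_4

Substituting h_4 = 0 and rearranging gives the linear system (I - Q) h = 1:
  [3/4, -1/4, -1/4, -1/12] . (h_0, h_1, h_2, h_3) = 1
  [-1/6, 3/4, -1/12, -5/12] . (h_0, h_1, h_2, h_3) = 1
  [-1/6, -1/4, 11/12, -1/3] . (h_0, h_1, h_2, h_3) = 1
  [-1/12, -1/2, -1/12, 11/12] . (h_0, h_1, h_2, h_3) = 1

Solving yields:
  h_0 = 7752/1237
  h_1 = 8248/1237
  h_2 = 7644/1237
  h_3 = 7248/1237

Starting state is 3, so the expected hitting time is h_3 = 7248/1237.

Answer: 7248/1237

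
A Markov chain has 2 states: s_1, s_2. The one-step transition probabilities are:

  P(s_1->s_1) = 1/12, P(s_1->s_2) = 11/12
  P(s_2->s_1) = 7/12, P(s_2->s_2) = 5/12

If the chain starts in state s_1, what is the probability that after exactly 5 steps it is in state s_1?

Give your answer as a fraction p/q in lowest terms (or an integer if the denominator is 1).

Answer: 71/192

Derivation:
Computing P^5 by repeated multiplication:
P^1 =
  s_1: [1/12, 11/12]
  s_2: [7/12, 5/12]
P^2 =
  s_1: [13/24, 11/24]
  s_2: [7/24, 17/24]
P^3 =
  s_1: [5/16, 11/16]
  s_2: [7/16, 9/16]
P^4 =
  s_1: [41/96, 55/96]
  s_2: [35/96, 61/96]
P^5 =
  s_1: [71/192, 121/192]
  s_2: [77/192, 115/192]

(P^5)[s_1 -> s_1] = 71/192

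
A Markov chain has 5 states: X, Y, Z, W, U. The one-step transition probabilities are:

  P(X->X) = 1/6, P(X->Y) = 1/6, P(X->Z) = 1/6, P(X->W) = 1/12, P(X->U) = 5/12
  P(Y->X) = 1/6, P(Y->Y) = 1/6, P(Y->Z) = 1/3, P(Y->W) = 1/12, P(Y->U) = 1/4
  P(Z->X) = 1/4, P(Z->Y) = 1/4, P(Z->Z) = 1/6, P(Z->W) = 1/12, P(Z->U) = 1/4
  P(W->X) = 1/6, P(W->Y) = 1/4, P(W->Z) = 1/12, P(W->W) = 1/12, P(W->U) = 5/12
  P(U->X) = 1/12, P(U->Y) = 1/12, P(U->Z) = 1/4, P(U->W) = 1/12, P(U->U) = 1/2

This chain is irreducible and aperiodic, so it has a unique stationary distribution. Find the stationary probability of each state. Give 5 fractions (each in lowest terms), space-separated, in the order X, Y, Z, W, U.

The stationary distribution satisfies pi = pi * P, i.e.:
  pi_X = 1/6*pi_X + 1/6*pi_Y + 1/4*pi_Z + 1/6*pi_W + 1/12*pi_U
  pi_Y = 1/6*pi_X + 1/6*pi_Y + 1/4*pi_Z + 1/4*pi_W + 1/12*pi_U
  pi_Z = 1/6*pi_X + 1/3*pi_Y + 1/6*pi_Z + 1/12*pi_W + 1/4*pi_U
  pi_W = 1/12*pi_X + 1/12*pi_Y + 1/12*pi_Z + 1/12*pi_W + 1/12*pi_U
  pi_U = 5/12*pi_X + 1/4*pi_Y + 1/4*pi_Z + 5/12*pi_W + 1/2*pi_U
with normalization: pi_X + pi_Y + pi_Z + pi_W + pi_U = 1.

Using the first 4 balance equations plus normalization, the linear system A*pi = b is:
  [-5/6, 1/6, 1/4, 1/6, 1/12] . pi = 0
  [1/6, -5/6, 1/4, 1/4, 1/12] . pi = 0
  [1/6, 1/3, -5/6, 1/12, 1/4] . pi = 0
  [1/12, 1/12, 1/12, -11/12, 1/12] . pi = 0
  [1, 1, 1, 1, 1] . pi = 1

Solving yields:
  pi_X = 953/6240
  pi_Y = 2989/18720
  pi_Z = 409/1872
  pi_W = 1/12
  pi_U = 3611/9360

Verification (pi * P):
  953/6240*1/6 + 2989/18720*1/6 + 409/1872*1/4 + 1/12*1/6 + 3611/9360*1/12 = 953/6240 = pi_X  (ok)
  953/6240*1/6 + 2989/18720*1/6 + 409/1872*1/4 + 1/12*1/4 + 3611/9360*1/12 = 2989/18720 = pi_Y  (ok)
  953/6240*1/6 + 2989/18720*1/3 + 409/1872*1/6 + 1/12*1/12 + 3611/9360*1/4 = 409/1872 = pi_Z  (ok)
  953/6240*1/12 + 2989/18720*1/12 + 409/1872*1/12 + 1/12*1/12 + 3611/9360*1/12 = 1/12 = pi_W  (ok)
  953/6240*5/12 + 2989/18720*1/4 + 409/1872*1/4 + 1/12*5/12 + 3611/9360*1/2 = 3611/9360 = pi_U  (ok)

Answer: 953/6240 2989/18720 409/1872 1/12 3611/9360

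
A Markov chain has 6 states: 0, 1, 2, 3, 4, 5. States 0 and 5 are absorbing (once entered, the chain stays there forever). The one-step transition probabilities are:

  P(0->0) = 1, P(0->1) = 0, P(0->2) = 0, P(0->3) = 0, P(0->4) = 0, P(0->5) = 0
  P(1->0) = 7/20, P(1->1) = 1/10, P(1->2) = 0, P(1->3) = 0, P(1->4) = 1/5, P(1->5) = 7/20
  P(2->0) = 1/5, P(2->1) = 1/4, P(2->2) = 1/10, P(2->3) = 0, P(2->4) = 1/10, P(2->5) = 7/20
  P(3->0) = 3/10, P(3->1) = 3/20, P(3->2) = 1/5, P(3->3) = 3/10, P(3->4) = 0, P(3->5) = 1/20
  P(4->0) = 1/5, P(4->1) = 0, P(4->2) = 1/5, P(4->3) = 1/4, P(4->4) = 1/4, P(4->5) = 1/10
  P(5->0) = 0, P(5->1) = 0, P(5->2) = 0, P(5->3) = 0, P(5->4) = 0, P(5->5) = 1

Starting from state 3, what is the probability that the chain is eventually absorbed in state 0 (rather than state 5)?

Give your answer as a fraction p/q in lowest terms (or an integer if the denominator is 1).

Let a_i = P(absorbed in 0 | start in state i).
Boundary conditions: a_0 = 1, a_5 = 0.
For each transient state i, a_i = sum_j P(i->j) * a_j:
  a_1 = 7/20*a_0 + 1/10*a_1 + 0*a_2 + 0*a_3 + 1/5*a_4 + 7/20*a_5
  a_2 = 1/5*a_0 + 1/4*a_1 + 1/10*a_2 + 0*a_3 + 1/10*a_4 + 7/20*a_5
  a_3 = 3/10*a_0 + 3/20*a_1 + 1/5*a_2 + 3/10*a_3 + 0*a_4 + 1/20*a_5
  a_4 = 1/5*a_0 + 0*a_1 + 1/5*a_2 + 1/4*a_3 + 1/4*a_4 + 1/10*a_5

Substituting a_0 = 1 and a_5 = 0, rearrange to (I - Q) a = r where r[i] = P(i -> 0):
  [9/10, 0, 0, -1/5] . (a_1, a_2, a_3, a_4) = 7/20
  [-1/4, 9/10, 0, -1/10] . (a_1, a_2, a_3, a_4) = 1/5
  [-3/20, -1/5, 7/10, 0] . (a_1, a_2, a_3, a_4) = 3/10
  [0, -1/5, -1/4, 3/4] . (a_1, a_2, a_3, a_4) = 1/5

Solving yields:
  a_1 = 8201/15676
  a_2 = 3407/7838
  a_3 = 20845/31352
  a_4 = 18943/31352

Starting state is 3, so the absorption probability is a_3 = 20845/31352.

Answer: 20845/31352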